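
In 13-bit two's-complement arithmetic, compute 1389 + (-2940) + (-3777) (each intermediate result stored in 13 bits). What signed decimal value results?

2864

1389 + (-2940) = -1551 (1100111110001)
-1551 + (-3777) = -5328 → wraps to 2864 (0101100110000)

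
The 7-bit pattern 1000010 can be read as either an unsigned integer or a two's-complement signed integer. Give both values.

unsigned = 66, signed = -62

Unsigned: 1000010 = 66.
Signed: MSB=1 → 66 − 128 = -62.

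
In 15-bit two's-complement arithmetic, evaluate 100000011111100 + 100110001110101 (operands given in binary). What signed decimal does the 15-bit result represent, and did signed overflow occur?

100000011111100 = -16132 (signed)
100110001110101 = -13195 (signed)
  100000011111100
+ 100110001110101
= 000110101110001  (discard carry-out 1)
Result 000110101110001: MSB = 0 → value 3441.
Both addends are negative but the stored result is non-negative: signed overflow. The true value -16132 + (-13195) = -29327 lies outside [-16384, 16383].

3441; overflow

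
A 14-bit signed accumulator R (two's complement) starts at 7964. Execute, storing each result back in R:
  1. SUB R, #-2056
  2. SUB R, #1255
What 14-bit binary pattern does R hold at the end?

Start: R = 7964 = 01111100011100.
R = 7964 − (-2056) = 10020; wraps to -6364 = 10011100100100
R = -6364 − 1255 = -7619 = 10001000111101

10001000111101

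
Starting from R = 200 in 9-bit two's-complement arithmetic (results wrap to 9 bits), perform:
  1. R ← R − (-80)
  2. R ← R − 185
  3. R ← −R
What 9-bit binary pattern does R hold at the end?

110100001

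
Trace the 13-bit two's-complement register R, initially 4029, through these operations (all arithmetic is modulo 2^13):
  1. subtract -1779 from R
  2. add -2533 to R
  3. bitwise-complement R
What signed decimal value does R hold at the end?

Start: R = 4029 = 0111110111101.
R = 4029 − (-1779) = 5808; wraps to -2384 = 1011010110000
R = -2384 + (-2533) = -4917; wraps to 3275 = 0110011001011
R = NOT 0110011001011 = 1001100110100 = -3276

-3276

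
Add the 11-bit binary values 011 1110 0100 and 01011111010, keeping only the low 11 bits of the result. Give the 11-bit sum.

11011011110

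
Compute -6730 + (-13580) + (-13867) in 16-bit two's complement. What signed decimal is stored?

-6730 + (-13580) = -20310 (1011000010101010)
-20310 + (-13867) = -34177 → wraps to 31359 (0111101001111111)

31359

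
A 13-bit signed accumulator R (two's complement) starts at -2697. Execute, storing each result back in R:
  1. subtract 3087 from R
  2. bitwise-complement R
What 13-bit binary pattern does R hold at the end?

1011010010111

Start: R = -2697 = 1010101110111.
R = -2697 − 3087 = -5784; wraps to 2408 = 0100101101000
R = NOT 0100101101000 = 1011010010111 = -2409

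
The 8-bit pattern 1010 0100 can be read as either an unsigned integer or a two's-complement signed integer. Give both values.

unsigned = 164, signed = -92

Unsigned: 10100100 = 164.
Signed: MSB=1 → 164 − 256 = -92.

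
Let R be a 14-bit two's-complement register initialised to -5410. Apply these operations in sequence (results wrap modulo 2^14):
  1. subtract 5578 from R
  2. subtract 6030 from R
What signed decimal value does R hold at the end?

-634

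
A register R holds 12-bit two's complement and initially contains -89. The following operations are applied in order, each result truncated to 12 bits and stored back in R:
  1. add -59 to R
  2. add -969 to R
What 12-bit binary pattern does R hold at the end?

101110100011

Start: R = -89 = 111110100111.
R = -89 + (-59) = -148 = 111101101100
R = -148 + (-969) = -1117 = 101110100011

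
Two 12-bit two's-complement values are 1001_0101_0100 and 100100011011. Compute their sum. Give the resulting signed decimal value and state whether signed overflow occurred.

1001_0101_0100 → 100101010100 = -1708 (signed)
100100011011 = -1765 (signed)
  100101010100
+ 100100011011
= 001001101111  (discard carry-out 1)
Result 001001101111: MSB = 0 → value 623.
Both addends are negative but the stored result is non-negative: signed overflow. The true value -1708 + (-1765) = -3473 lies outside [-2048, 2047].

623; overflow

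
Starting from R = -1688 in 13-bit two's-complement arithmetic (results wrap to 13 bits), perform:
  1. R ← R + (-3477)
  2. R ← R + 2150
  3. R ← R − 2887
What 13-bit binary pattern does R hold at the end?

Start: R = -1688 = 1100101101000.
R = -1688 + (-3477) = -5165; wraps to 3027 = 0101111010011
R = 3027 + 2150 = 5177; wraps to -3015 = 1010000111001
R = -3015 − 2887 = -5902; wraps to 2290 = 0100011110010

0100011110010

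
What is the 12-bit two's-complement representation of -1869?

|-1869| = 1869 = 011101001101 in 12 bits.
Invert the bits: 100010110010. Add 1: 100010110011.

100010110011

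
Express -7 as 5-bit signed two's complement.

11001

|-7| = 7 = 00111 in 5 bits.
Invert the bits: 11000. Add 1: 11001.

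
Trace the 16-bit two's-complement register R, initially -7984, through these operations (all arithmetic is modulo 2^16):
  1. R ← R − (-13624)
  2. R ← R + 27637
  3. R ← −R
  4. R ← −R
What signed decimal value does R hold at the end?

-32259

Start: R = -7984 = 1110000011010000.
R = -7984 − (-13624) = 5640 = 0001011000001000
R = 5640 + 27637 = 33277; wraps to -32259 = 1000000111111101
R = −(-32259) = 32259 = 0111111000000011
R = −(32259) = -32259 = 1000000111111101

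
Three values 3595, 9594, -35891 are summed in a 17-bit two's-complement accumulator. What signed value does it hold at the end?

-22702

3595 + 9594 = 13189 (00011001110000101)
13189 + (-35891) = -22702 (11010011101010010)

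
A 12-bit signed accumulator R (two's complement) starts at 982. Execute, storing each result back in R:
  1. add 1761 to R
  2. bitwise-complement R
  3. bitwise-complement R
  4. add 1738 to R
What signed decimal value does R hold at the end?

Start: R = 982 = 001111010110.
R = 982 + 1761 = 2743; wraps to -1353 = 101010110111
R = NOT 101010110111 = 010101001000 = 1352
R = NOT 010101001000 = 101010110111 = -1353
R = -1353 + 1738 = 385 = 000110000001

385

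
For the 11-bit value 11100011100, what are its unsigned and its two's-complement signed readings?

Unsigned: 11100011100 = 1820.
Signed: MSB=1 → 1820 − 2048 = -228.

unsigned = 1820, signed = -228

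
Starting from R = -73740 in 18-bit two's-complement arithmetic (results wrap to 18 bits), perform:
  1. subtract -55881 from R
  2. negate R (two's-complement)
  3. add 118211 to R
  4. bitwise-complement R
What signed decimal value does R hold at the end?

126073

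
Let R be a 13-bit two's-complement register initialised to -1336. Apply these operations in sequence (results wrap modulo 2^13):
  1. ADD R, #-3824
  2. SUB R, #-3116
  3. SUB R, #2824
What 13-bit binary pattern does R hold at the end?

Start: R = -1336 = 1101011001000.
R = -1336 + (-3824) = -5160; wraps to 3032 = 0101111011000
R = 3032 − (-3116) = 6148; wraps to -2044 = 1100000000100
R = -2044 − 2824 = -4868; wraps to 3324 = 0110011111100

0110011111100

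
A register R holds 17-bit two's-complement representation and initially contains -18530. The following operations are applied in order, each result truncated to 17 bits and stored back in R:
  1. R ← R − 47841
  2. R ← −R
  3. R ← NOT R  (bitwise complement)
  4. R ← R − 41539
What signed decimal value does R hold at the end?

23161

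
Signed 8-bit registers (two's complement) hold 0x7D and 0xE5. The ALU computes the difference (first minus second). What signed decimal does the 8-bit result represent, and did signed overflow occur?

0x7D = 01111101 = 125 (signed)
0xE5 = 11100101 = -27 (signed)
Subtract via negate-and-add: invert 11100101 + 1 = 00011011 (i.e. 27).
  01111101
+ 00011011
= 10011000
Result 10011000: MSB = 1 → 152 − 256 = -104.
Both addends (after negating the subtrahend) are non-negative but the stored result is negative: signed overflow. The true value 125 − (-27) = 152 lies outside [-128, 127].

-104; overflow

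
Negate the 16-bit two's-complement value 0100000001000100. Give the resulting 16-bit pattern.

Invert: 1011111110111011. Add 1: 1011111110111100.

1011111110111100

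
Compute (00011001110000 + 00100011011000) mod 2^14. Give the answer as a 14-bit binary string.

  00011001110000
+ 00100011011000
= 00111101001000

00111101001000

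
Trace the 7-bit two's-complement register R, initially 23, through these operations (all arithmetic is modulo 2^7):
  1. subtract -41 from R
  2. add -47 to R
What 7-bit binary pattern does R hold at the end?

Start: R = 23 = 0010111.
R = 23 − (-41) = 64; wraps to -64 = 1000000
R = -64 + (-47) = -111; wraps to 17 = 0010001

0010001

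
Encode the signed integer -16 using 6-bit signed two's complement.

|-16| = 16 = 010000 in 6 bits.
Invert the bits: 101111. Add 1: 110000.
Check: 110000 reads as 48 − 64 = -16.

110000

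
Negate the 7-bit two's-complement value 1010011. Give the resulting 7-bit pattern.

0101101

Invert: 0101100. Add 1: 0101101.
Check: 1010011 = -45, 0101101 = 45.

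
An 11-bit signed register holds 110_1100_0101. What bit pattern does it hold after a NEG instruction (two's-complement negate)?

00100111011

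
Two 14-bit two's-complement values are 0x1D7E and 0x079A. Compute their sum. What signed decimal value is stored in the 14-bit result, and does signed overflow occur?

0x1D7E = 01110101111110 = 7550 (signed)
0x079A = 00011110011010 = 1946 (signed)
  01110101111110
+ 00011110011010
= 10010100011000
Result 10010100011000: MSB = 1 → 9496 − 16384 = -6888.
Both addends are non-negative but the stored result is negative: signed overflow. The true value 7550 + 1946 = 9496 lies outside [-8192, 8191].

-6888; overflow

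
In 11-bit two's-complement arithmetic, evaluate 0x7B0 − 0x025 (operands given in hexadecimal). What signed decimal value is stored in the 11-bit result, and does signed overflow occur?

0x7B0 = 11110110000 = -80 (signed)
0x025 = 00000100101 = 37 (signed)
Subtract via negate-and-add: invert 00000100101 + 1 = 11111011011 (i.e. -37).
  11110110000
+ 11111011011
= 11110001011  (discard carry-out 1)
Result 11110001011: MSB = 1 → 1931 − 2048 = -117.
Both addends (after negating the subtrahend) are negative and so is the stored result: no signed overflow.

-117; no overflow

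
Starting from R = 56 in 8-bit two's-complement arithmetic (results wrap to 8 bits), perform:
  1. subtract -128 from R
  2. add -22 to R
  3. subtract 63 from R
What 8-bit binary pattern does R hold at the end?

Start: R = 56 = 00111000.
R = 56 − (-128) = 184; wraps to -72 = 10111000
R = -72 + (-22) = -94 = 10100010
R = -94 − 63 = -157; wraps to 99 = 01100011

01100011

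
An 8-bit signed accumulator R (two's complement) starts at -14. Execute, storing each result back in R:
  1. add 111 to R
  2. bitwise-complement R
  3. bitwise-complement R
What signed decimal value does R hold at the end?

97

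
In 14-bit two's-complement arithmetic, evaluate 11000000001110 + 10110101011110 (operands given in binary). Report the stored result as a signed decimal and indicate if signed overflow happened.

7532; overflow

11000000001110 = -4082 (signed)
10110101011110 = -4770 (signed)
  11000000001110
+ 10110101011110
= 01110101101100  (discard carry-out 1)
Result 01110101101100: MSB = 0 → value 7532.
Both addends are negative but the stored result is non-negative: signed overflow. The true value -4082 + (-4770) = -8852 lies outside [-8192, 8191].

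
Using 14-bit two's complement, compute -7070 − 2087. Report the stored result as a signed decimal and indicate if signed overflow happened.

-7070 → 10010001100010
2087 → 00100000100111
Subtract via negate-and-add: invert 00100000100111 + 1 = 11011111011001 (i.e. -2087).
  10010001100010
+ 11011111011001
= 01110000111011  (discard carry-out 1)
Result 01110000111011: MSB = 0 → value 7227.
Both addends (after negating the subtrahend) are negative but the stored result is non-negative: signed overflow. The true value -7070 − 2087 = -9157 lies outside [-8192, 8191].

7227; overflow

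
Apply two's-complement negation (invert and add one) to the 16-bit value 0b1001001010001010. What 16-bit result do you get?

0110110101110110

Invert: 0110110101110101. Add 1: 0110110101110110.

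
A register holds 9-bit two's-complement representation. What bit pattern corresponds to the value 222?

011011110

222 is non-negative, so write it directly in 9 bits: 011011110.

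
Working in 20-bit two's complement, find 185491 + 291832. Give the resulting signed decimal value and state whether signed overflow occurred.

477323; no overflow

185491 → 00101101010010010011
291832 → 01000111001111111000
  00101101010010010011
+ 01000111001111111000
= 01110100100010001011
Result 01110100100010001011: MSB = 0 → value 477323.
Both addends are non-negative and so is the stored result: no signed overflow.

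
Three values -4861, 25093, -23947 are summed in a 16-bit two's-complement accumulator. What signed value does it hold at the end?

-3715

-4861 + 25093 = 20232 (0100111100001000)
20232 + (-23947) = -3715 (1111000101111101)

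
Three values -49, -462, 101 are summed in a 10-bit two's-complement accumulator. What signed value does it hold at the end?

-49 + (-462) = -511 (1000000001)
-511 + 101 = -410 (1001100110)

-410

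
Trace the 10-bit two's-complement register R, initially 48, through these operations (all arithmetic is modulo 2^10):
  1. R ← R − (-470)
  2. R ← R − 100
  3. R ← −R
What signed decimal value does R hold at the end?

-418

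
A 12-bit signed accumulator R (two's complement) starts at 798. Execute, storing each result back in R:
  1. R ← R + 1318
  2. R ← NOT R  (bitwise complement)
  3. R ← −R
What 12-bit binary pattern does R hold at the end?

100001000101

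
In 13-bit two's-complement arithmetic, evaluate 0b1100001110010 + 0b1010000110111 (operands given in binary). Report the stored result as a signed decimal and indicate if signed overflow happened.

3241; overflow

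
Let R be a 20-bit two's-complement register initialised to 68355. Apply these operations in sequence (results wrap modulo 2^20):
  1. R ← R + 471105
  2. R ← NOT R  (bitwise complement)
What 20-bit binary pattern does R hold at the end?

Start: R = 68355 = 00010000101100000011.
R = 68355 + 471105 = 539460; wraps to -509116 = 10000011101101000100
R = NOT 10000011101101000100 = 01111100010010111011 = 509115

01111100010010111011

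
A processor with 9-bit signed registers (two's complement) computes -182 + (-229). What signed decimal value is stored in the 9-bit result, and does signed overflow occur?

101; overflow

-182 → 101001010
-229 → 100011011
  101001010
+ 100011011
= 001100101  (discard carry-out 1)
Result 001100101: MSB = 0 → value 101.
Both addends are negative but the stored result is non-negative: signed overflow. The true value -182 + (-229) = -411 lies outside [-256, 255].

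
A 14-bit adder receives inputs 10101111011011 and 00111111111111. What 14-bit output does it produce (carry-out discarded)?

  10101111011011
+ 00111111111111
= 11101111011010

11101111011010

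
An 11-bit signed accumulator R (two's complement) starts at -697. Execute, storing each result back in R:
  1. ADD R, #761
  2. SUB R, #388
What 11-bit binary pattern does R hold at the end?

Start: R = -697 = 10101000111.
R = -697 + 761 = 64 = 00001000000
R = 64 − 388 = -324 = 11010111100

11010111100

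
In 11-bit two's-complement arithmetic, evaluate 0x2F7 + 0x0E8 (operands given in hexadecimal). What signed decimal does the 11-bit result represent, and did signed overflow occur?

991; no overflow

0x2F7 = 01011110111 = 759 (signed)
0x0E8 = 00011101000 = 232 (signed)
  01011110111
+ 00011101000
= 01111011111
Result 01111011111: MSB = 0 → value 991.
Both addends are non-negative and so is the stored result: no signed overflow.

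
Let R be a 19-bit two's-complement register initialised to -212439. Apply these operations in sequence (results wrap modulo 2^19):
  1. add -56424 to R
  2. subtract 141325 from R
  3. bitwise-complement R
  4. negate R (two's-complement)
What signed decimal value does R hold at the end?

Start: R = -212439 = 1001100001000101001.
R = -212439 + (-56424) = -268863; wraps to 255425 = 0111110010111000001
R = 255425 − 141325 = 114100 = 0011011110110110100
R = NOT 0011011110110110100 = 1100100001001001011 = -114101
R = −(-114101) = 114101 = 0011011110110110101

114101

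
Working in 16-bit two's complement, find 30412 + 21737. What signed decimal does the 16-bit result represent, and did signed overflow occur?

30412 → 0111011011001100
21737 → 0101010011101001
  0111011011001100
+ 0101010011101001
= 1100101110110101
Result 1100101110110101: MSB = 1 → 52149 − 65536 = -13387.
Both addends are non-negative but the stored result is negative: signed overflow. The true value 30412 + 21737 = 52149 lies outside [-32768, 32767].

-13387; overflow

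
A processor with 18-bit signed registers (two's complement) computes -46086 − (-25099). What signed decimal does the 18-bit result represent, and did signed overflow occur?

-20987; no overflow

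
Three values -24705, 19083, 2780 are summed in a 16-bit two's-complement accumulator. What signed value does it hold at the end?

-2842

-24705 + 19083 = -5622 (1110101000001010)
-5622 + 2780 = -2842 (1111010011100110)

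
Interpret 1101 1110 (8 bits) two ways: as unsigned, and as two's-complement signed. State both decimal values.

unsigned = 222, signed = -34

Unsigned: 11011110 = 222.
Signed: MSB=1 → 222 − 256 = -34.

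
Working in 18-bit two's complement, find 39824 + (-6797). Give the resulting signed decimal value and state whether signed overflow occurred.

33027; no overflow

39824 → 001001101110010000
-6797 → 111110010101110011
  001001101110010000
+ 111110010101110011
= 001000000100000011  (discard carry-out 1)
Result 001000000100000011: MSB = 0 → value 33027.
Addends have opposite signs, so signed overflow cannot occur.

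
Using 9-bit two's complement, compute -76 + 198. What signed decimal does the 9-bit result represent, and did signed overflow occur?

122; no overflow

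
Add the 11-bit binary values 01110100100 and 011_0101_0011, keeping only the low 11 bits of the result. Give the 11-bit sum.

11011110111

  01110100100
+ 01101010011
= 11011110111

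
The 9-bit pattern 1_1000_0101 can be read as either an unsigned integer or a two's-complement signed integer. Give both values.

unsigned = 389, signed = -123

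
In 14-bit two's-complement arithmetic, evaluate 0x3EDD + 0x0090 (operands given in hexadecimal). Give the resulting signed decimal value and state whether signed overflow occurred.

-147; no overflow

0x3EDD = 11111011011101 = -291 (signed)
0x0090 = 00000010010000 = 144 (signed)
  11111011011101
+ 00000010010000
= 11111101101101
Result 11111101101101: MSB = 1 → 16237 − 16384 = -147.
Addends have opposite signs, so signed overflow cannot occur.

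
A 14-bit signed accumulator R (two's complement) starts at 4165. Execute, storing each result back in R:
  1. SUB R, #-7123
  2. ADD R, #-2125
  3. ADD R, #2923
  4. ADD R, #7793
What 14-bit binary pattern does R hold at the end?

Start: R = 4165 = 01000001000101.
R = 4165 − (-7123) = 11288; wraps to -5096 = 10110000011000
R = -5096 + (-2125) = -7221 = 10001111001011
R = -7221 + 2923 = -4298 = 10111100110110
R = -4298 + 7793 = 3495 = 00110110100111

00110110100111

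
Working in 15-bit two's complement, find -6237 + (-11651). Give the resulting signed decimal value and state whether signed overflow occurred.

-6237 → 110011110100011
-11651 → 101001001111101
  110011110100011
+ 101001001111101
= 011101000100000  (discard carry-out 1)
Result 011101000100000: MSB = 0 → value 14880.
Both addends are negative but the stored result is non-negative: signed overflow. The true value -6237 + (-11651) = -17888 lies outside [-16384, 16383].

14880; overflow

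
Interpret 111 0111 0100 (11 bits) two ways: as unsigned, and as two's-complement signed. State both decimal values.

Unsigned: 11101110100 = 1908.
Signed: MSB=1 → 1908 − 2048 = -140.

unsigned = 1908, signed = -140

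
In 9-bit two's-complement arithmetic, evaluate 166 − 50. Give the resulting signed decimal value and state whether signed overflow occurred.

116; no overflow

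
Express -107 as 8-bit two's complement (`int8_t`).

|-107| = 107 = 01101011 in 8 bits.
Invert the bits: 10010100. Add 1: 10010101.
Check: 10010101 reads as 149 − 256 = -107.

10010101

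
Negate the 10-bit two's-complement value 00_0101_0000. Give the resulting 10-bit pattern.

1110110000

Invert: 1110101111. Add 1: 1110110000.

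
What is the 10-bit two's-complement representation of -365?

1010010011

|-365| = 365 = 0101101101 in 10 bits.
Invert the bits: 1010010010. Add 1: 1010010011.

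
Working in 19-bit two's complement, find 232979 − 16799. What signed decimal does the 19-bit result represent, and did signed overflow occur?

216180; no overflow

232979 → 0111000111000010011
16799 → 0000100000110011111
Subtract via negate-and-add: invert 0000100000110011111 + 1 = 1111011111001100001 (i.e. -16799).
  0111000111000010011
+ 1111011111001100001
= 0110100110001110100  (discard carry-out 1)
Result 0110100110001110100: MSB = 0 → value 216180.
Addends (after negating the subtrahend) have opposite signs, so signed overflow cannot occur.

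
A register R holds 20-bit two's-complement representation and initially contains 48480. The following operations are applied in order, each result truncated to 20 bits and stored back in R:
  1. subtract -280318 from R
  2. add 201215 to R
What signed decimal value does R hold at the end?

-518563

Start: R = 48480 = 00001011110101100000.
R = 48480 − (-280318) = 328798 = 01010000010001011110
R = 328798 + 201215 = 530013; wraps to -518563 = 10000001011001011101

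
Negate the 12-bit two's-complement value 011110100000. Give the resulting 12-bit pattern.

100001100000

Invert: 100001011111. Add 1: 100001100000.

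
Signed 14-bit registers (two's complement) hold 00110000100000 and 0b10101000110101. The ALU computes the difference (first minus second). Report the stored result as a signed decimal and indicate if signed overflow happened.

00110000100000 = 3104 (signed)
0b10101000110101 → 10101000110101 = -5579 (signed)
Subtract via negate-and-add: invert 10101000110101 + 1 = 01010111001011 (i.e. 5579).
  00110000100000
+ 01010111001011
= 10000111101011
Result 10000111101011: MSB = 1 → 8683 − 16384 = -7701.
Both addends (after negating the subtrahend) are non-negative but the stored result is negative: signed overflow. The true value 3104 − (-5579) = 8683 lies outside [-8192, 8191].

-7701; overflow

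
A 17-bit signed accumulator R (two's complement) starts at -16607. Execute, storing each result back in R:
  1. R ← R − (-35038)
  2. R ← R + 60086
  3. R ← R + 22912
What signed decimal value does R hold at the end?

Start: R = -16607 = 11011111100100001.
R = -16607 − (-35038) = 18431 = 00100011111111111
R = 18431 + 60086 = 78517; wraps to -52555 = 10011001010110101
R = -52555 + 22912 = -29643 = 11000110000110101

-29643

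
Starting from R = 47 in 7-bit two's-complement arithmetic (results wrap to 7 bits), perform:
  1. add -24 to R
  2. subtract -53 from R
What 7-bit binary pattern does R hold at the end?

1001100

Start: R = 47 = 0101111.
R = 47 + (-24) = 23 = 0010111
R = 23 − (-53) = 76; wraps to -52 = 1001100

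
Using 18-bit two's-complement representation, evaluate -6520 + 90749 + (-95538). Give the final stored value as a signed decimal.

-6520 + 90749 = 84229 (010100100100000101)
84229 + (-95538) = -11309 (111101001111010011)

-11309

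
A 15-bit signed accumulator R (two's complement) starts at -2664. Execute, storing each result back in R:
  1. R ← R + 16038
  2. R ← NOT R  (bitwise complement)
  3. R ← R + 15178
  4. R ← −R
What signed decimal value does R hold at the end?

-1803

Start: R = -2664 = 111010110011000.
R = -2664 + 16038 = 13374 = 011010000111110
R = NOT 011010000111110 = 100101111000001 = -13375
R = -13375 + 15178 = 1803 = 000011100001011
R = −(1803) = -1803 = 111100011110101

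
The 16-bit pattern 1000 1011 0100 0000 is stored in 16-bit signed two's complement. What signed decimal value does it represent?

MSB is 1, so the value is negative.
Invert: 0111010010111111. Add 1: 0111010011000000 = 29888. So the value is −29888.

-29888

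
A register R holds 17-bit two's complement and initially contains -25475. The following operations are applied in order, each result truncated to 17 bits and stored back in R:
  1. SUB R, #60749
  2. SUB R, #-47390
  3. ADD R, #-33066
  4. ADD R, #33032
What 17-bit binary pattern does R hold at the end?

Start: R = -25475 = 11001110001111101.
R = -25475 − 60749 = -86224; wraps to 44848 = 01010111100110000
R = 44848 − (-47390) = 92238; wraps to -38834 = 10110100001001110
R = -38834 + (-33066) = -71900; wraps to 59172 = 01110011100100100
R = 59172 + 33032 = 92204; wraps to -38868 = 10110100000101100

10110100000101100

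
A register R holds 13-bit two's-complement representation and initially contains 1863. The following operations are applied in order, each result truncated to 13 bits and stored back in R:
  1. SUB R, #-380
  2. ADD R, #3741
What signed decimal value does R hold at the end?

-2208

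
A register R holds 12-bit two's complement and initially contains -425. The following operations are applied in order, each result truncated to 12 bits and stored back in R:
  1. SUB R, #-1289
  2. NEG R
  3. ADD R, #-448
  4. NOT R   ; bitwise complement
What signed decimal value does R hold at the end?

Start: R = -425 = 111001010111.
R = -425 − (-1289) = 864 = 001101100000
R = −(864) = -864 = 110010100000
R = -864 + (-448) = -1312 = 101011100000
R = NOT 101011100000 = 010100011111 = 1311

1311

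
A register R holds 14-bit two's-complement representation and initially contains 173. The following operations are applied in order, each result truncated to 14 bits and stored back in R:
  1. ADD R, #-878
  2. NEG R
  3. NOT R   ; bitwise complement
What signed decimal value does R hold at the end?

-706

Start: R = 173 = 00000010101101.
R = 173 + (-878) = -705 = 11110100111111
R = −(-705) = 705 = 00001011000001
R = NOT 00001011000001 = 11110100111110 = -706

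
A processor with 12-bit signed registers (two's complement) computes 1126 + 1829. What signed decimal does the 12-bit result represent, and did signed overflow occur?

-1141; overflow

1126 → 010001100110
1829 → 011100100101
  010001100110
+ 011100100101
= 101110001011
Result 101110001011: MSB = 1 → 2955 − 4096 = -1141.
Both addends are non-negative but the stored result is negative: signed overflow. The true value 1126 + 1829 = 2955 lies outside [-2048, 2047].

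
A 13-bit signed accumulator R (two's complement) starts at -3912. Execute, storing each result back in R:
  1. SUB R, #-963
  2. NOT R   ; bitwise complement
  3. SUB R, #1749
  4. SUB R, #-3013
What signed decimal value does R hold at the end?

-3980

Start: R = -3912 = 1000010111000.
R = -3912 − (-963) = -2949 = 1010001111011
R = NOT 1010001111011 = 0101110000100 = 2948
R = 2948 − 1749 = 1199 = 0010010101111
R = 1199 − (-3013) = 4212; wraps to -3980 = 1000001110100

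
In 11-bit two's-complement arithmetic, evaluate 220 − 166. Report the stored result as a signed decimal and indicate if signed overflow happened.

220 → 00011011100
166 → 00010100110
Subtract via negate-and-add: invert 00010100110 + 1 = 11101011010 (i.e. -166).
  00011011100
+ 11101011010
= 00000110110  (discard carry-out 1)
Result 00000110110: MSB = 0 → value 54.
Addends (after negating the subtrahend) have opposite signs, so signed overflow cannot occur.

54; no overflow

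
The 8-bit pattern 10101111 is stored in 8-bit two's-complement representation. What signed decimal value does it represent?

MSB is 1, so the value is negative.
Invert: 01010000. Add 1: 01010001 = 81. So the value is −81.

-81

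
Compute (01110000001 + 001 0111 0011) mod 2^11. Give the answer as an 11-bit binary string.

  01110000001
+ 00101110011
= 10011110100

10011110100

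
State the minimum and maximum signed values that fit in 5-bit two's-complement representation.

Minimum: −2^4 = -16.
Maximum: 2^4 − 1 = 15.

min = -16, max = 15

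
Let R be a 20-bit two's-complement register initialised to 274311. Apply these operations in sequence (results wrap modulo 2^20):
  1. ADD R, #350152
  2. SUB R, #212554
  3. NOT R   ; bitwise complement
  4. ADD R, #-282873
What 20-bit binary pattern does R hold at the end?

Start: R = 274311 = 01000010111110000111.
R = 274311 + 350152 = 624463; wraps to -424113 = 10011000011101001111
R = -424113 − 212554 = -636667; wraps to 411909 = 01100100100100000101
R = NOT 01100100100100000101 = 10011011011011111010 = -411910
R = -411910 + (-282873) = -694783; wraps to 353793 = 01010110011000000001

01010110011000000001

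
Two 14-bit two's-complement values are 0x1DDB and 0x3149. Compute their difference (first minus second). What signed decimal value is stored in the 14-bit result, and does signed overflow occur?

-4974; overflow

0x1DDB = 01110111011011 = 7643 (signed)
0x3149 = 11000101001001 = -3767 (signed)
Subtract via negate-and-add: invert 11000101001001 + 1 = 00111010110111 (i.e. 3767).
  01110111011011
+ 00111010110111
= 10110010010010
Result 10110010010010: MSB = 1 → 11410 − 16384 = -4974.
Both addends (after negating the subtrahend) are non-negative but the stored result is negative: signed overflow. The true value 7643 − (-3767) = 11410 lies outside [-8192, 8191].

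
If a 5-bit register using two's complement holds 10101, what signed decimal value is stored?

MSB is 1, so the value is negative.
Unsigned reading: 21. Subtract 2^5 = 32: 21 − 32 = -11.

-11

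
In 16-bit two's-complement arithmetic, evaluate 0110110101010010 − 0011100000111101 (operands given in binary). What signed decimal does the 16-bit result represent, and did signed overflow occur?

13589; no overflow

0110110101010010 = 27986 (signed)
0011100000111101 = 14397 (signed)
Subtract via negate-and-add: invert 0011100000111101 + 1 = 1100011111000011 (i.e. -14397).
  0110110101010010
+ 1100011111000011
= 0011010100010101  (discard carry-out 1)
Result 0011010100010101: MSB = 0 → value 13589.
Addends (after negating the subtrahend) have opposite signs, so signed overflow cannot occur.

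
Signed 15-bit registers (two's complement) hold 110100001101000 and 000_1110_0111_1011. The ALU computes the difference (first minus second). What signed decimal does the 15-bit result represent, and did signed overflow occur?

-9747; no overflow

110100001101000 = -6040 (signed)
000_1110_0111_1011 → 000111001111011 = 3707 (signed)
Subtract via negate-and-add: invert 000111001111011 + 1 = 111000110000101 (i.e. -3707).
  110100001101000
+ 111000110000101
= 101100111101101  (discard carry-out 1)
Result 101100111101101: MSB = 1 → 23021 − 32768 = -9747.
Both addends (after negating the subtrahend) are negative and so is the stored result: no signed overflow.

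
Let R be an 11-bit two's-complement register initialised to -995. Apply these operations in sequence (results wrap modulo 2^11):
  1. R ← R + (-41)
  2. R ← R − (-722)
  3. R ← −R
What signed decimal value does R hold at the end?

Start: R = -995 = 10000011101.
R = -995 + (-41) = -1036; wraps to 1012 = 01111110100
R = 1012 − (-722) = 1734; wraps to -314 = 11011000110
R = −(-314) = 314 = 00100111010

314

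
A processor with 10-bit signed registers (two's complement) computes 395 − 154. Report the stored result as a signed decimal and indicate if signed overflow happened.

395 → 0110001011
154 → 0010011010
Subtract via negate-and-add: invert 0010011010 + 1 = 1101100110 (i.e. -154).
  0110001011
+ 1101100110
= 0011110001  (discard carry-out 1)
Result 0011110001: MSB = 0 → value 241.
Addends (after negating the subtrahend) have opposite signs, so signed overflow cannot occur.

241; no overflow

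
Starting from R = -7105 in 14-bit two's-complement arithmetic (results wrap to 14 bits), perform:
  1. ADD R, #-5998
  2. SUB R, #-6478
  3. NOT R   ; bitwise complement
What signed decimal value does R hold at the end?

Start: R = -7105 = 10010000111111.
R = -7105 + (-5998) = -13103; wraps to 3281 = 00110011010001
R = 3281 − (-6478) = 9759; wraps to -6625 = 10011000011111
R = NOT 10011000011111 = 01100111100000 = 6624

6624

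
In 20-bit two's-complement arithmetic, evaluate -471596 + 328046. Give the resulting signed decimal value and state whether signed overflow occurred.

-143550; no overflow

-471596 → 10001100110111010100
328046 → 01010000000101101110
  10001100110111010100
+ 01010000000101101110
= 11011100111101000010
Result 11011100111101000010: MSB = 1 → 905026 − 1048576 = -143550.
Addends have opposite signs, so signed overflow cannot occur.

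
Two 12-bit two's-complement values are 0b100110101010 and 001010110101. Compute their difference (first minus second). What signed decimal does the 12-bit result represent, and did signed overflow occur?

1781; overflow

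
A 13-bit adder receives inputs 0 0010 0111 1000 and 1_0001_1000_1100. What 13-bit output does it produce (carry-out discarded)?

  0001001111000
+ 1000110001100
= 1010000000100

1010000000100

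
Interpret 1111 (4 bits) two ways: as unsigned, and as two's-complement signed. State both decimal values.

Unsigned: 1111 = 15.
Signed: MSB=1 → 15 − 16 = -1.

unsigned = 15, signed = -1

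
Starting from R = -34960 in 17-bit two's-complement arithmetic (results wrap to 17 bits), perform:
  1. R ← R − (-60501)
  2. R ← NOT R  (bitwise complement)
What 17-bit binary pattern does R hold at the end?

Start: R = -34960 = 10111011101110000.
R = -34960 − (-60501) = 25541 = 00110001111000101
R = NOT 00110001111000101 = 11001110000111010 = -25542

11001110000111010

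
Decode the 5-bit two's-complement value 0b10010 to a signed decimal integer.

-14

MSB is 1, so the value is negative.
Unsigned reading: 18. Subtract 2^5 = 32: 18 − 32 = -14.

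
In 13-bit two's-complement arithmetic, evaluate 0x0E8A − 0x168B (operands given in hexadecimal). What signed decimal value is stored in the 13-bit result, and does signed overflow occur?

0x0E8A = 0111010001010 = 3722 (signed)
0x168B = 1011010001011 = -2421 (signed)
Subtract via negate-and-add: invert 1011010001011 + 1 = 0100101110101 (i.e. 2421).
  0111010001010
+ 0100101110101
= 1011111111111
Result 1011111111111: MSB = 1 → 6143 − 8192 = -2049.
Both addends (after negating the subtrahend) are non-negative but the stored result is negative: signed overflow. The true value 3722 − (-2421) = 6143 lies outside [-4096, 4095].

-2049; overflow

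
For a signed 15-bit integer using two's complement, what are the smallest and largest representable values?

min = -16384, max = 16383

Minimum: −2^14 = -16384.
Maximum: 2^14 − 1 = 16383.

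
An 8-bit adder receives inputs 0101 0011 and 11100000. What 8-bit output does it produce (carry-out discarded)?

00110011

  01010011
+ 11100000
= 00110011  (discard carry-out 1)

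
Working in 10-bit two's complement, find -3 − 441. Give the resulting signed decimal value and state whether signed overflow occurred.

-3 → 1111111101
441 → 0110111001
Subtract via negate-and-add: invert 0110111001 + 1 = 1001000111 (i.e. -441).
  1111111101
+ 1001000111
= 1001000100  (discard carry-out 1)
Result 1001000100: MSB = 1 → 580 − 1024 = -444.
Both addends (after negating the subtrahend) are negative and so is the stored result: no signed overflow.

-444; no overflow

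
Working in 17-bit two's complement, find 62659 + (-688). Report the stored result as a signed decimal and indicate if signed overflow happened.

61971; no overflow

62659 → 01111010011000011
-688 → 11111110101010000
  01111010011000011
+ 11111110101010000
= 01111001000010011  (discard carry-out 1)
Result 01111001000010011: MSB = 0 → value 61971.
Addends have opposite signs, so signed overflow cannot occur.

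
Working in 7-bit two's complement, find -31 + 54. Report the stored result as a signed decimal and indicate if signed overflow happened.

-31 → 1100001
54 → 0110110
  1100001
+ 0110110
= 0010111  (discard carry-out 1)
Result 0010111: MSB = 0 → value 23.
Addends have opposite signs, so signed overflow cannot occur.

23; no overflow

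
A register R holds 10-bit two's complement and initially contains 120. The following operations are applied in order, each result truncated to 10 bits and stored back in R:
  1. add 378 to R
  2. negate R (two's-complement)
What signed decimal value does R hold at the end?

-498

Start: R = 120 = 0001111000.
R = 120 + 378 = 498 = 0111110010
R = −(498) = -498 = 1000001110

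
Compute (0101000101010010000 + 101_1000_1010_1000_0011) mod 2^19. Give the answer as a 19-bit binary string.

0000001010100010011

  0101000101010010000
+ 1011000101010000011
= 0000001010100010011  (discard carry-out 1)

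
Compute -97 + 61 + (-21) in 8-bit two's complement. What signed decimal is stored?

-97 + 61 = -36 (11011100)
-36 + (-21) = -57 (11000111)

-57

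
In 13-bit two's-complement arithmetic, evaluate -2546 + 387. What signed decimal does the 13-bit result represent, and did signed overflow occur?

-2546 → 1011000001110
387 → 0000110000011
  1011000001110
+ 0000110000011
= 1011110010001
Result 1011110010001: MSB = 1 → 6033 − 8192 = -2159.
Addends have opposite signs, so signed overflow cannot occur.

-2159; no overflow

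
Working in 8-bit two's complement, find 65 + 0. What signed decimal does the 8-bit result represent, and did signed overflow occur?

65; no overflow

65 → 01000001
0 → 00000000
  01000001
+ 00000000
= 01000001
Result 01000001: MSB = 0 → value 65.
Both addends are non-negative and so is the stored result: no signed overflow.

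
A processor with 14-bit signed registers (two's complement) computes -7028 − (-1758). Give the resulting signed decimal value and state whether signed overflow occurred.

-5270; no overflow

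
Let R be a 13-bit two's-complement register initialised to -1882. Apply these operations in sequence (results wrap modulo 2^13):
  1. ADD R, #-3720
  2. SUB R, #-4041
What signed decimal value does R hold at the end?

Start: R = -1882 = 1100010100110.
R = -1882 + (-3720) = -5602; wraps to 2590 = 0101000011110
R = 2590 − (-4041) = 6631; wraps to -1561 = 1100111100111

-1561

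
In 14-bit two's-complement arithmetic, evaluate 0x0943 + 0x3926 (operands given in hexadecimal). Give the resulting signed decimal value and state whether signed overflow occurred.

617; no overflow

0x0943 = 00100101000011 = 2371 (signed)
0x3926 = 11100100100110 = -1754 (signed)
  00100101000011
+ 11100100100110
= 00001001101001  (discard carry-out 1)
Result 00001001101001: MSB = 0 → value 617.
Addends have opposite signs, so signed overflow cannot occur.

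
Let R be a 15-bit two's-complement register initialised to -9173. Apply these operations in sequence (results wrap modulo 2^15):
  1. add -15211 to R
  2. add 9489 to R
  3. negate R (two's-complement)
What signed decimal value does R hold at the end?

14895

Start: R = -9173 = 101110000101011.
R = -9173 + (-15211) = -24384; wraps to 8384 = 010000011000000
R = 8384 + 9489 = 17873; wraps to -14895 = 100010111010001
R = −(-14895) = 14895 = 011101000101111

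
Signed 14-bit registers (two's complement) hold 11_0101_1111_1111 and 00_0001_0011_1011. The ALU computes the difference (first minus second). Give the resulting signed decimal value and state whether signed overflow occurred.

11_0101_1111_1111 → 11010111111111 = -2561 (signed)
00_0001_0011_1011 → 00000100111011 = 315 (signed)
Subtract via negate-and-add: invert 00000100111011 + 1 = 11111011000101 (i.e. -315).
  11010111111111
+ 11111011000101
= 11010011000100  (discard carry-out 1)
Result 11010011000100: MSB = 1 → 13508 − 16384 = -2876.
Both addends (after negating the subtrahend) are negative and so is the stored result: no signed overflow.

-2876; no overflow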